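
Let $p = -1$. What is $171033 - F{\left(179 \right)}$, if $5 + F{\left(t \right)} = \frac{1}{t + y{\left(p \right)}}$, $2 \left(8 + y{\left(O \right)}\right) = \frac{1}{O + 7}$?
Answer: $\frac{351141002}{2053} \approx 1.7104 \cdot 10^{5}$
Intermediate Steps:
$y{\left(O \right)} = -8 + \frac{1}{2 \left(7 + O\right)}$ ($y{\left(O \right)} = -8 + \frac{1}{2 \left(O + 7\right)} = -8 + \frac{1}{2 \left(7 + O\right)}$)
$F{\left(t \right)} = -5 + \frac{1}{- \frac{95}{12} + t}$ ($F{\left(t \right)} = -5 + \frac{1}{t + \frac{-111 - -16}{2 \left(7 - 1\right)}} = -5 + \frac{1}{t + \frac{-111 + 16}{2 \cdot 6}} = -5 + \frac{1}{t + \frac{1}{2} \cdot \frac{1}{6} \left(-95\right)} = -5 + \frac{1}{t - \frac{95}{12}} = -5 + \frac{1}{- \frac{95}{12} + t}$)
$171033 - F{\left(179 \right)} = 171033 - \frac{487 - 10740}{-95 + 12 \cdot 179} = 171033 - \frac{487 - 10740}{-95 + 2148} = 171033 - \frac{1}{2053} \left(-10253\right) = 171033 - - \frac{10253}{2053} = 171033 + \frac{10253}{2053} = \frac{351141002}{2053}$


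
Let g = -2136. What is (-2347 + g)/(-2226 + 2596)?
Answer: -4483/370 ≈ -12.116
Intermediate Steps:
(-2347 + g)/(-2226 + 2596) = (-2347 - 2136)/(-2226 + 2596) = -4483/370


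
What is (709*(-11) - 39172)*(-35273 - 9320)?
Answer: 2094577803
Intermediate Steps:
(709*(-11) - 39172)*(-35273 - 9320) = (-7799 - 39172)*(-44593) = -46971*(-44593) = 2094577803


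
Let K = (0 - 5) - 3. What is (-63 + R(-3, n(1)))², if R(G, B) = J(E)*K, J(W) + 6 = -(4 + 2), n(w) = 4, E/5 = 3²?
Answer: 1089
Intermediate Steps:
E = 45 (E = 5*3² = 5*9 = 45)
J(W) = -12 (J(W) = -6 - (4 + 2) = -6 - 1*6 = -6 - 6 = -12)
K = -8 (K = -5 - 3 = -8)
R(G, B) = 96 (R(G, B) = -12*(-8) = 96)
(-63 + R(-3, n(1)))² = (-63 + 96)² = 33² = 1089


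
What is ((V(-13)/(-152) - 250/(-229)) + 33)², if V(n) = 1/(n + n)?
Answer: 951938030301049/819039480064 ≈ 1162.3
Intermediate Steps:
V(n) = 1/(2*n)
((V(-13)/(-152) - 250/(-229)) + 33)² = ((((½)/(-13))/(-152) - 250/(-229)) + 33)² = ((((½)*(-1/13))*(-1/152) - 250*(-1/229)) + 33)² = ((-1/26*(-1/152) + 250/229) + 33)² = ((1/3952 + 250/229) + 33)² = (988229/905008 + 33)² = (30853493/905008)² = 951938030301049/819039480064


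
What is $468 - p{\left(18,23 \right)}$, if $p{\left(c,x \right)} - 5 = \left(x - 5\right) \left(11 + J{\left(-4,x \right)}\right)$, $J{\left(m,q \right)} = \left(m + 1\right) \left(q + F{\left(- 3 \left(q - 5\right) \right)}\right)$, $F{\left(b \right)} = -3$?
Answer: $1345$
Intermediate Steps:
$J{\left(m,q \right)} = \left(1 + m\right) \left(-3 + q\right)$ ($J{\left(m,q \right)} = \left(m + 1\right) \left(q - 3\right) = \left(1 + m\right) \left(-3 + q\right)$)
$p{\left(c,x \right)} = 5 + \left(-5 + x\right) \left(20 - 3 x\right)$ ($p{\left(c,x \right)} = 5 + \left(x - 5\right) \left(11 - \left(-9 + 3 x\right)\right) = 5 + \left(-5 + x\right) \left(11 + \left(-3 + x + 12 - 4 x\right)\right) = 5 + \left(-5 + x\right) \left(11 - \left(-9 + 3 x\right)\right) = 5 + \left(-5 + x\right) \left(20 - 3 x\right)$)
$468 - p{\left(18,23 \right)} = 468 - \left(-95 - 3 \cdot 23^{2} + 35 \cdot 23\right) = 468 - \left(-95 - 1587 + 805\right) = 468 - -877 = 468 + 877 = 1345$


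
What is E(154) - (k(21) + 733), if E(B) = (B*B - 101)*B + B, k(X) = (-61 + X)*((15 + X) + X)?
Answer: 3638411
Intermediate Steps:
k(X) = (-61 + X)*(15 + 2*X)
E(B) = B + B*(-101 + B²) (E(B) = (B² - 101)*B + B = (-101 + B²)*B + B = B*(-101 + B²) + B = B + B*(-101 + B²))
E(154) - (k(21) + 733) = 154*(-100 + 154²) - ((-915 - 107*21 + 2*21²) + 733) = 154*(-100 + 23716) - ((-915 - 2247 + 2*441) + 733) = 154*23616 - ((-915 - 2247 + 882) + 733) = 3636864 - (-2280 + 733) = 3636864 - 1*(-1547) = 3636864 + 1547 = 3638411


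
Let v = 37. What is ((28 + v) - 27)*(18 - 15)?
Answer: 114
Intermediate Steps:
((28 + v) - 27)*(18 - 15) = ((28 + 37) - 27)*(18 - 15) = (65 - 27)*3 = 38*3 = 114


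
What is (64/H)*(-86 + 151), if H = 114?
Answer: 2080/57 ≈ 36.491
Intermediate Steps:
(64/H)*(-86 + 151) = (64/114)*(-86 + 151) = (64*(1/114))*65 = (32/57)*65 = 2080/57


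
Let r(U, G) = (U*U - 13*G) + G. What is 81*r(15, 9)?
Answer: 9477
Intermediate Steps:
r(U, G) = U**2 - 12*G (r(U, G) = (U**2 - 13*G) + G = U**2 - 12*G)
81*r(15, 9) = 81*(15**2 - 12*9) = 81*(225 - 108) = 81*117 = 9477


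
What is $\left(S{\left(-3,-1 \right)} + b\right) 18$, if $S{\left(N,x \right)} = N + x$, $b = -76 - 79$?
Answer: $-2862$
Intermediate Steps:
$b = -155$ ($b = -76 - 79 = -155$)
$\left(S{\left(-3,-1 \right)} + b\right) 18 = \left(\left(-3 - 1\right) - 155\right) 18 = \left(-4 - 155\right) 18 = \left(-159\right) 18 = -2862$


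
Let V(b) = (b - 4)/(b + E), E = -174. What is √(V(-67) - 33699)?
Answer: 2*I*√489313627/241 ≈ 183.57*I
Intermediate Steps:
V(b) = (-4 + b)/(-174 + b) (V(b) = (b - 4)/(b - 174) = (-4 + b)/(-174 + b))
√(V(-67) - 33699) = √((-4 - 67)/(-174 - 67) - 33699) = √(-71/(-241) - 33699) = √(-1/241*(-71) - 33699) = √(71/241 - 33699) = √(-8121388/241) = 2*I*√489313627/241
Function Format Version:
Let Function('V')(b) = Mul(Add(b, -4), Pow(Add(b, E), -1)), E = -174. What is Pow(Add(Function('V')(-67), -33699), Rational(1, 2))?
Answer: Mul(Rational(2, 241), I, Pow(489313627, Rational(1, 2))) ≈ Mul(183.57, I)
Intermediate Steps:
Function('V')(b) = Mul(Pow(Add(-174, b), -1), Add(-4, b)) (Function('V')(b) = Mul(Add(b, -4), Pow(Add(b, -174), -1)) = Mul(Add(-4, b), Pow(Add(-174, b), -1)) = Mul(Pow(Add(-174, b), -1), Add(-4, b)))
Pow(Add(Function('V')(-67), -33699), Rational(1, 2)) = Pow(Add(Mul(Pow(Add(-174, -67), -1), Add(-4, -67)), -33699), Rational(1, 2)) = Pow(Add(Mul(Pow(-241, -1), -71), -33699), Rational(1, 2)) = Pow(Add(Mul(Rational(-1, 241), -71), -33699), Rational(1, 2)) = Pow(Add(Rational(71, 241), -33699), Rational(1, 2)) = Pow(Rational(-8121388, 241), Rational(1, 2)) = Mul(Rational(2, 241), I, Pow(489313627, Rational(1, 2)))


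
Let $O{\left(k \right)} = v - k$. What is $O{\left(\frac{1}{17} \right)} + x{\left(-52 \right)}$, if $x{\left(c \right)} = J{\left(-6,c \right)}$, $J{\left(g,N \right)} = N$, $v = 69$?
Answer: $\frac{288}{17} \approx 16.941$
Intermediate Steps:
$x{\left(c \right)} = c$
$O{\left(k \right)} = 69 - k$
$O{\left(\frac{1}{17} \right)} + x{\left(-52 \right)} = \left(69 - \frac{1}{17}\right) - 52 = \frac{1172}{17} - 52 = \frac{288}{17}$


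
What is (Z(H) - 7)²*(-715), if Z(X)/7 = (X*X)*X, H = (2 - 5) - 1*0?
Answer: -27467440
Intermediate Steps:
H = -3 (H = -3 + 0 = -3)
Z(X) = 7*X³ (Z(X) = 7*((X*X)*X) = 7*(X²*X) = 7*X³)
(Z(H) - 7)²*(-715) = (7*(-3)³ - 7)²*(-715) = (7*(-27) - 7)²*(-715) = (-189 - 7)²*(-715) = (-196)²*(-715) = 38416*(-715) = -27467440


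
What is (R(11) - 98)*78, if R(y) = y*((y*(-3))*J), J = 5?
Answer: -149214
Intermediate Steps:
R(y) = -15*y² (R(y) = y*((y*(-3))*5) = y*(-3*y*5) = y*(-15*y) = -15*y²)
(R(11) - 98)*78 = (-15*11² - 98)*78 = (-15*121 - 98)*78 = (-1815 - 98)*78 = -1913*78 = -149214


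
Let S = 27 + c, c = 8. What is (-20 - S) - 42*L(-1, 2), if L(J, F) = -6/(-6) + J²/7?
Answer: -103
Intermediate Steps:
S = 35 (S = 27 + 8 = 35)
L(J, F) = 1 + J²/7 (L(J, F) = -6*(-⅙) + J²*(⅐) = 1 + J²/7)
(-20 - S) - 42*L(-1, 2) = (-20 - 1*35) - 42*(1 + (⅐)*(-1)²) = (-20 - 35) - 42*(1 + (⅐)*1) = -55 - 42*(1 + ⅐) = -55 - 42*8/7 = -55 - 48 = -103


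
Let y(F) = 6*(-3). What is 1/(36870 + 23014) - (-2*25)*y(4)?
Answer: -53895599/59884 ≈ -900.00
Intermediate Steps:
y(F) = -18
1/(36870 + 23014) - (-2*25)*y(4) = 1/(36870 + 23014) - (-2*25)*(-18) = 1/59884 - (-50)*(-18) = 1/59884 - 1*900 = 1/59884 - 900 = -53895599/59884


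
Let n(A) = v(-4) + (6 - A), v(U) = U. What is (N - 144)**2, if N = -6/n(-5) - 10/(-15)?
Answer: 9168784/441 ≈ 20791.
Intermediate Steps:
n(A) = 2 - A (n(A) = -4 + (6 - A) = 2 - A)
N = -4/21 (N = -6/(2 - 1*(-5)) - 10/(-15) = -6/(2 + 5) - 10*(-1/15) = -6/7 + 2/3 = -4/21 ≈ -0.19048)
(N - 144)**2 = (-4/21 - 144)**2 = (-3028/21)**2 = 9168784/441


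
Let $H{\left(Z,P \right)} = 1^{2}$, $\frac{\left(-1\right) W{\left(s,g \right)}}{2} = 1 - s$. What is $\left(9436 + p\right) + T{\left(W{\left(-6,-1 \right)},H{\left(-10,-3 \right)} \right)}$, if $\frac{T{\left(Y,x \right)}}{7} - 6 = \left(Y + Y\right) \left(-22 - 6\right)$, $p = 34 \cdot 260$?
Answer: $23806$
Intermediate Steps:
$W{\left(s,g \right)} = -2 + 2 s$ ($W{\left(s,g \right)} = - 2 \left(1 - s\right) = -2 + 2 s$)
$p = 8840$
$H{\left(Z,P \right)} = 1$
$T{\left(Y,x \right)} = 42 - 392 Y$ ($T{\left(Y,x \right)} = 42 + 7 \left(Y + Y\right) \left(-22 - 6\right) = 42 + 7 \cdot 2 Y \left(-28\right) = 42 + 7 \left(- 56 Y\right) = 42 - 392 Y$)
$\left(9436 + p\right) + T{\left(W{\left(-6,-1 \right)},H{\left(-10,-3 \right)} \right)} = \left(9436 + 8840\right) - \left(-42 + 392 \left(-2 + 2 \left(-6\right)\right)\right) = 18276 - \left(-42 + 392 \left(-2 - 12\right)\right) = 18276 + \left(42 - -5488\right) = 18276 + \left(42 + 5488\right) = 18276 + 5530 = 23806$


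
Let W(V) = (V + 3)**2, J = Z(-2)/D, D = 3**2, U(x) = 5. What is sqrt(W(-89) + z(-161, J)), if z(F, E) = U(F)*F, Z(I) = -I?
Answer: 13*sqrt(39) ≈ 81.185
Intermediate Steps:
D = 9
J = 2/9 (J = -1*(-2)/9 = 2*(1/9) = 2/9 ≈ 0.22222)
z(F, E) = 5*F
W(V) = (3 + V)**2
sqrt(W(-89) + z(-161, J)) = sqrt((3 - 89)**2 + 5*(-161)) = sqrt((-86)**2 - 805) = sqrt(7396 - 805) = sqrt(6591) = 13*sqrt(39)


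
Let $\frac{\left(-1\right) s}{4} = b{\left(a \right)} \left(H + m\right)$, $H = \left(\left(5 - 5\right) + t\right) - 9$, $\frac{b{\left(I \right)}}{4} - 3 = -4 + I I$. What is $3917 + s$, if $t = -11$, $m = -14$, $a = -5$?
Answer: $16973$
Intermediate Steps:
$b{\left(I \right)} = -4 + 4 I^{2}$ ($b{\left(I \right)} = 12 + 4 \left(-4 + I I\right) = 12 + 4 \left(-4 + I^{2}\right) = 12 + \left(-16 + 4 I^{2}\right) = -4 + 4 I^{2}$)
$H = -20$ ($H = \left(\left(5 - 5\right) - 11\right) - 9 = \left(0 - 11\right) - 9 = -11 - 9 = -20$)
$s = 13056$ ($s = - 4 \left(-4 + 4 \left(-5\right)^{2}\right) \left(-20 - 14\right) = - 4 \left(-4 + 4 \cdot 25\right) \left(-34\right) = - 4 \left(-4 + 100\right) \left(-34\right) = - 4 \cdot 96 \left(-34\right) = \left(-4\right) \left(-3264\right) = 13056$)
$3917 + s = 3917 + 13056 = 16973$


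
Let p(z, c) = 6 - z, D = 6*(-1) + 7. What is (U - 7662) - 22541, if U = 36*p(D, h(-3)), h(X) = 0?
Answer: -30023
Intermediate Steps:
D = 1 (D = -6 + 7 = 1)
U = 180 (U = 36*(6 - 1*1) = 36*(6 - 1) = 36*5 = 180)
(U - 7662) - 22541 = (180 - 7662) - 22541 = -7482 - 22541 = -30023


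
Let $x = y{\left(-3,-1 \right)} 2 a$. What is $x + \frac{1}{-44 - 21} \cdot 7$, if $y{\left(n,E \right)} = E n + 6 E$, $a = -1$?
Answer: $\frac{383}{65} \approx 5.8923$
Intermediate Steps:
$y{\left(n,E \right)} = 6 E + E n$
$x = 6$ ($x = - (6 - 3) 2 \left(-1\right) = \left(-1\right) 3 \left(-2\right) = \left(-3\right) \left(-2\right) = 6$)
$x + \frac{1}{-44 - 21} \cdot 7 = 6 + \frac{1}{-44 - 21} \cdot 7 = 6 + \frac{1}{-65} \cdot 7 = 6 - \frac{7}{65} = \frac{383}{65}$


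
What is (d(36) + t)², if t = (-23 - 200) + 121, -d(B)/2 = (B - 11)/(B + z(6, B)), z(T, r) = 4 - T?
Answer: 3094081/289 ≈ 10706.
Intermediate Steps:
d(B) = -2*(-11 + B)/(-2 + B) (d(B) = -2*(B - 11)/(B + (4 - 1*6)) = -2*(-11 + B)/(B + (4 - 6)) = -2*(-11 + B)/(B - 2) = -2*(-11 + B)/(-2 + B))
t = -102 (t = -223 + 121 = -102)
(d(36) + t)² = (2*(11 - 1*36)/(-2 + 36) - 102)² = (2*(11 - 36)/34 - 102)² = (2*(1/34)*(-25) - 102)² = (-25/17 - 102)² = (-1759/17)² = 3094081/289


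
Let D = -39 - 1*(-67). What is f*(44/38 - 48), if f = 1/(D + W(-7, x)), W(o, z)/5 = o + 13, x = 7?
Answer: -445/551 ≈ -0.80762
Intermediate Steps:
W(o, z) = 65 + 5*o (W(o, z) = 5*(o + 13) = 5*(13 + o) = 65 + 5*o)
D = 28 (D = -39 + 67 = 28)
f = 1/58 (f = 1/(28 + (65 + 5*(-7))) = 1/(28 + (65 - 35)) = 1/(28 + 30) = 1/58 ≈ 0.017241)
f*(44/38 - 48) = (44/38 - 48)/58 = (44*(1/38) - 48)/58 = (22/19 - 48)/58 = (1/58)*(-890/19) = -445/551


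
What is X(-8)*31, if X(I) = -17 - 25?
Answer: -1302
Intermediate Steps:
X(I) = -42
X(-8)*31 = -42*31 = -1302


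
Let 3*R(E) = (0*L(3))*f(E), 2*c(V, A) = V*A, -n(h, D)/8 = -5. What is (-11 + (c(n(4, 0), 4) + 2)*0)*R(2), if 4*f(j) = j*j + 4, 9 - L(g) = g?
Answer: 0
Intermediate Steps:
n(h, D) = 40 (n(h, D) = -8*(-5) = 40)
L(g) = 9 - g
c(V, A) = A*V/2 (c(V, A) = (V*A)/2 = (A*V)/2 = A*V/2)
f(j) = 1 + j²/4 (f(j) = (j*j + 4)/4 = (j² + 4)/4 = (4 + j²)/4 = 1 + j²/4)
R(E) = 0 (R(E) = ((0*(9 - 1*3))*(1 + E²/4))/3 = ((0*(9 - 3))*(1 + E²/4))/3 = ((0*6)*(1 + E²/4))/3 = (0*(1 + E²/4))/3 = (⅓)*0 = 0)
(-11 + (c(n(4, 0), 4) + 2)*0)*R(2) = (-11 + ((½)*4*40 + 2)*0)*0 = (-11 + (80 + 2)*0)*0 = (-11 + 82*0)*0 = (-11 + 0)*0 = -11*0 = 0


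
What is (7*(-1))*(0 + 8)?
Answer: -56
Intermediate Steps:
(7*(-1))*(0 + 8) = -7*8 = -56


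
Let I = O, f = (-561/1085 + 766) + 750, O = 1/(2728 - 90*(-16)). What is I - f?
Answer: -6853437147/4522280 ≈ -1515.5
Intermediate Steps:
O = 1/4168 (O = 1/(2728 + 1440) = 1/4168 ≈ 0.00023992)
f = 1644299/1085 (f = (-561*1/1085 + 766) + 750 = (-561/1085 + 766) + 750 = 830549/1085 + 750 = 1644299/1085 ≈ 1515.5)
I = 1/4168 ≈ 0.00023992
I - f = 1/4168 - 1*1644299/1085 = 1/4168 - 1644299/1085 = -6853437147/4522280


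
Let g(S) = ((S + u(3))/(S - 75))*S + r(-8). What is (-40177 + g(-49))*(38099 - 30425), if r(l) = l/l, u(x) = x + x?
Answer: -19123343247/62 ≈ -3.0844e+8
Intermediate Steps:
u(x) = 2*x
r(l) = 1
g(S) = 1 + S*(6 + S)/(-75 + S) (g(S) = ((S + 2*3)/(S - 75))*S + 1 = ((S + 6)/(-75 + S))*S + 1 = ((6 + S)/(-75 + S))*S + 1 = S*(6 + S)/(-75 + S) + 1 = 1 + S*(6 + S)/(-75 + S))
(-40177 + g(-49))*(38099 - 30425) = (-40177 + (-75 + (-49)**2 + 7*(-49))/(-75 - 49))*(38099 - 30425) = (-40177 + (-75 + 2401 - 343)/(-124))*7674 = (-40177 - 1/124*1983)*7674 = (-40177 - 1983/124)*7674 = -4983931/124*7674 = -19123343247/62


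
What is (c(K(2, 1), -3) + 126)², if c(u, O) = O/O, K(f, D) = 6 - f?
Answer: 16129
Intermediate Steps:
c(u, O) = 1
(c(K(2, 1), -3) + 126)² = (1 + 126)² = 127² = 16129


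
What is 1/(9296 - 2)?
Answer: 1/9294 ≈ 0.00010760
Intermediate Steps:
1/(9296 - 2) = 1/9294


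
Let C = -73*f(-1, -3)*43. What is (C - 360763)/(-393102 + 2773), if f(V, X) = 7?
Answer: 382736/390329 ≈ 0.98055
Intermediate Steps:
C = -21973 (C = -73*7*43 = -511*43 = -21973)
(C - 360763)/(-393102 + 2773) = (-21973 - 360763)/(-393102 + 2773) = -382736/(-390329) = -382736*(-1/390329) = 382736/390329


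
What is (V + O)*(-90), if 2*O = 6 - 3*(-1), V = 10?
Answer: -1305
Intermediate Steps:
O = 9/2 (O = (6 - 3*(-1))/2 = (6 + 3)/2 = (½)*9 = 9/2 ≈ 4.5000)
(V + O)*(-90) = (10 + 9/2)*(-90) = (29/2)*(-90) = -1305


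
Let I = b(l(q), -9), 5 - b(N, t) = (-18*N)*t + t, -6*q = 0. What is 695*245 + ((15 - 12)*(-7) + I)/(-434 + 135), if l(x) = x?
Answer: 50912232/299 ≈ 1.7028e+5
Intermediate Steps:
q = 0 (q = -1/6*0 = 0)
b(N, t) = 5 - t + 18*N*t (b(N, t) = 5 - ((-18*N)*t + t) = 5 - (-18*N*t + t) = 5 - (t - 18*N*t) = 5 + (-t + 18*N*t) = 5 - t + 18*N*t)
I = 14 (I = 5 - 1*(-9) + 18*0*(-9) = 5 + 9 + 0 = 14)
695*245 + ((15 - 12)*(-7) + I)/(-434 + 135) = 695*245 + ((15 - 12)*(-7) + 14)/(-434 + 135) = 170275 + (3*(-7) + 14)/(-299) = 170275 + (-21 + 14)*(-1/299) = 170275 - 7*(-1/299) = 170275 + 7/299 = 50912232/299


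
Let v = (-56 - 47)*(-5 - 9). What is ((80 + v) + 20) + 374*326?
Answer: 123466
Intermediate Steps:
v = 1442 (v = -103*(-14) = 1442)
((80 + v) + 20) + 374*326 = ((80 + 1442) + 20) + 374*326 = (1522 + 20) + 121924 = 1542 + 121924 = 123466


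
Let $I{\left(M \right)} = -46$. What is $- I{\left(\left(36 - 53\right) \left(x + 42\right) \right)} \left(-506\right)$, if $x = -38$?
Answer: $-23276$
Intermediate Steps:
$- I{\left(\left(36 - 53\right) \left(x + 42\right) \right)} \left(-506\right) = \left(-1\right) \left(-46\right) \left(-506\right) = 46 \left(-506\right) = -23276$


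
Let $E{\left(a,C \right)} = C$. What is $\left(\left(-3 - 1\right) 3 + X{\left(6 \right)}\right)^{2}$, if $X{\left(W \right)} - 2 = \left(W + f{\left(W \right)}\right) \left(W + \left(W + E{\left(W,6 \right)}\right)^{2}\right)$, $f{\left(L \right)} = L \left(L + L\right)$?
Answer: $136656100$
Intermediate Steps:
$f{\left(L \right)} = 2 L^{2}$ ($f{\left(L \right)} = L 2 L = 2 L^{2}$)
$X{\left(W \right)} = 2 + \left(W + \left(6 + W\right)^{2}\right) \left(W + 2 W^{2}\right)$ ($X{\left(W \right)} = 2 + \left(W + 2 W^{2}\right) \left(W + \left(W + 6\right)^{2}\right) = 2 + \left(W + 2 W^{2}\right) \left(W + \left(6 + W\right)^{2}\right) = 2 + \left(W + \left(6 + W\right)^{2}\right) \left(W + 2 W^{2}\right)$)
$\left(\left(-3 - 1\right) 3 + X{\left(6 \right)}\right)^{2} = \left(\left(-3 - 1\right) 3 + \left(2 + 2 \cdot 6^{4} + 27 \cdot 6^{3} + 36 \cdot 6 + 85 \cdot 6^{2}\right)\right)^{2} = \left(\left(-4\right) 3 + \left(2 + 2 \cdot 1296 + 27 \cdot 216 + 216 + 85 \cdot 36\right)\right)^{2} = \left(-12 + \left(2 + 2592 + 5832 + 216 + 3060\right)\right)^{2} = \left(-12 + 11702\right)^{2} = 11690^{2} = 136656100$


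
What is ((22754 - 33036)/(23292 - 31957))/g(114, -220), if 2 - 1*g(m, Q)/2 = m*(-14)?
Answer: 5141/13846670 ≈ 0.00037128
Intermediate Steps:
g(m, Q) = 4 + 28*m (g(m, Q) = 4 - 2*m*(-14) = 4 - (-28)*m = 4 + 28*m)
((22754 - 33036)/(23292 - 31957))/g(114, -220) = ((22754 - 33036)/(23292 - 31957))/(4 + 28*114) = (-10282/(-8665))/(4 + 3192) = -10282*(-1/8665)/3196 = (10282/8665)*(1/3196) = 5141/13846670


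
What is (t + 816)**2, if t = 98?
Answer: 835396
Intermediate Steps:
(t + 816)**2 = (98 + 816)**2 = 914**2 = 835396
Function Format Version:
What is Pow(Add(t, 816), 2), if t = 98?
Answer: 835396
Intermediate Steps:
Pow(Add(t, 816), 2) = Pow(Add(98, 816), 2) = Pow(914, 2) = 835396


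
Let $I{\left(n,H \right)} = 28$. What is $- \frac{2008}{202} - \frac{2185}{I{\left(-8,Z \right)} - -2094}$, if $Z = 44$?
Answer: $- \frac{2351173}{214322} \approx -10.97$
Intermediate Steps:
$- \frac{2008}{202} - \frac{2185}{I{\left(-8,Z \right)} - -2094} = - \frac{2008}{202} - \frac{2185}{28 - -2094} = \left(-2008\right) \frac{1}{202} - \frac{2185}{28 + 2094} = - \frac{1004}{101} - \frac{2185}{2122} = - \frac{2351173}{214322}$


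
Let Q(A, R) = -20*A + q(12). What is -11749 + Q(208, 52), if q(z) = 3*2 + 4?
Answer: -15899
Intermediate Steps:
q(z) = 10 (q(z) = 6 + 4 = 10)
Q(A, R) = 10 - 20*A (Q(A, R) = -20*A + 10 = 10 - 20*A)
-11749 + Q(208, 52) = -11749 + (10 - 20*208) = -11749 + (10 - 4160) = -11749 - 4150 = -15899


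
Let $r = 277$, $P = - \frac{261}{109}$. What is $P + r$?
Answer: $\frac{29932}{109} \approx 274.61$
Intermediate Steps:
$P = - \frac{261}{109}$ ($P = \left(-261\right) \frac{1}{109} = - \frac{261}{109} \approx -2.3945$)
$P + r = - \frac{261}{109} + 277 = \frac{29932}{109}$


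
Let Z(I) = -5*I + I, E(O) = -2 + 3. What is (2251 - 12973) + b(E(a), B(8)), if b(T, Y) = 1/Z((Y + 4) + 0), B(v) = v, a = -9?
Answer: -514657/48 ≈ -10722.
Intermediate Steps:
E(O) = 1
Z(I) = -4*I
b(T, Y) = 1/(-16 - 4*Y) (b(T, Y) = 1/(-4*((Y + 4) + 0)) = 1/(-4*((4 + Y) + 0)) = 1/(-4*(4 + Y)) = 1/(-16 - 4*Y))
(2251 - 12973) + b(E(a), B(8)) = (2251 - 12973) + 1/(4*(-4 - 1*8)) = -10722 + 1/(4*(-4 - 8)) = -10722 + (¼)/(-12) = -10722 + (¼)*(-1/12) = -10722 - 1/48 = -514657/48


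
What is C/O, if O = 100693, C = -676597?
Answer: -676597/100693 ≈ -6.7194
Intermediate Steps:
C/O = -676597/100693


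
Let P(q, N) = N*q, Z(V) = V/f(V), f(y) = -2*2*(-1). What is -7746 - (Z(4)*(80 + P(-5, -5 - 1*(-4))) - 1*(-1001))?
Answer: -8832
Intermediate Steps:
f(y) = 4 (f(y) = -4*(-1) = 4)
Z(V) = V/4
-7746 - (Z(4)*(80 + P(-5, -5 - 1*(-4))) - 1*(-1001)) = -7746 - (((1/4)*4)*(80 + (-5 - 1*(-4))*(-5)) - 1*(-1001)) = -7746 - (1*(80 + (-5 + 4)*(-5)) + 1001) = -7746 - (1*(80 - 1*(-5)) + 1001) = -7746 - (1*(80 + 5) + 1001) = -7746 - (1*85 + 1001) = -7746 - (85 + 1001) = -7746 - 1*1086 = -7746 - 1086 = -8832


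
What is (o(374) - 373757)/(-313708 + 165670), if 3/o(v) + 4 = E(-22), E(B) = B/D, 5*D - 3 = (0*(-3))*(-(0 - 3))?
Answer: 45598363/18060636 ≈ 2.5247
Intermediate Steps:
D = ⅗ (D = ⅗ + ((0*(-3))*(-(0 - 3)))/5 = ⅗ + (0*(-1*(-3)))/5 = ⅗ + (0*3)/5 = ⅗ + (⅕)*0 = ⅗ + 0 = ⅗ ≈ 0.60000)
E(B) = 5*B/3 (E(B) = B/(⅗) = B*(5/3) = 5*B/3)
o(v) = -9/122 (o(v) = 3/(-4 + (5/3)*(-22)) = 3/(-4 - 110/3) = 3/(-122/3) = 3*(-3/122) = -9/122)
(o(374) - 373757)/(-313708 + 165670) = (-9/122 - 373757)/(-313708 + 165670) = -45598363/122/(-148038) = -45598363/122*(-1/148038) = 45598363/18060636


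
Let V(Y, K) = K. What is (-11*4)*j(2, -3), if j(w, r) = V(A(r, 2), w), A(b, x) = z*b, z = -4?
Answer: -88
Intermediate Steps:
A(b, x) = -4*b
j(w, r) = w
(-11*4)*j(2, -3) = -11*4*2 = -44*2 = -88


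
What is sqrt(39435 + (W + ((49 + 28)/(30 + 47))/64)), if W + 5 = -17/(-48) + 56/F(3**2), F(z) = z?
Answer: sqrt(22715477)/24 ≈ 198.59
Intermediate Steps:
W = 227/144 (W = -5 + (-17/(-48) + 56/(3**2)) = -5 + (-17*(-1/48) + 56/9) = -5 + (17/48 + 56*(1/9)) = -5 + (17/48 + 56/9) = -5 + 947/144 = 227/144 ≈ 1.5764)
sqrt(39435 + (W + ((49 + 28)/(30 + 47))/64)) = sqrt(39435 + (227/144 + ((49 + 28)/(30 + 47))/64)) = sqrt(39435 + (227/144 + (77/77)/64)) = sqrt(39435 + (227/144 + (77*(1/77))/64)) = sqrt(39435 + (227/144 + (1/64)*1)) = sqrt(39435 + (227/144 + 1/64)) = sqrt(39435 + 917/576) = sqrt(22715477/576) = sqrt(22715477)/24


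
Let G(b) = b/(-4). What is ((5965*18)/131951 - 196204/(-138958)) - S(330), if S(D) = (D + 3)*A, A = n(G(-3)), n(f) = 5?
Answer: -15244021558553/9167823529 ≈ -1662.8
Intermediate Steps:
G(b) = -b/4 (G(b) = b*(-¼) = -b/4)
A = 5
S(D) = 15 + 5*D (S(D) = (D + 3)*5 = (3 + D)*5 = 15 + 5*D)
((5965*18)/131951 - 196204/(-138958)) - S(330) = ((5965*18)/131951 - 196204/(-138958)) - (15 + 5*330) = (107370*(1/131951) - 196204*(-1/138958)) - (15 + 1650) = (107370/131951 + 98102/69479) - 1*1665 = 20404617232/9167823529 - 1665 = -15244021558553/9167823529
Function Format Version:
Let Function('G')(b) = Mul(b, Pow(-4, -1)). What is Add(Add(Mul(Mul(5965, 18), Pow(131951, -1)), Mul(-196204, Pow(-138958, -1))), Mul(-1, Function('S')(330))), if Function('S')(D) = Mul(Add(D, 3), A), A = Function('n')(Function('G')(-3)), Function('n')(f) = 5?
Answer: Rational(-15244021558553, 9167823529) ≈ -1662.8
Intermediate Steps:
Function('G')(b) = Mul(Rational(-1, 4), b) (Function('G')(b) = Mul(b, Rational(-1, 4)) = Mul(Rational(-1, 4), b))
A = 5
Function('S')(D) = Add(15, Mul(5, D)) (Function('S')(D) = Mul(Add(D, 3), 5) = Mul(Add(3, D), 5) = Add(15, Mul(5, D)))
Add(Add(Mul(Mul(5965, 18), Pow(131951, -1)), Mul(-196204, Pow(-138958, -1))), Mul(-1, Function('S')(330))) = Add(Add(Mul(Mul(5965, 18), Pow(131951, -1)), Mul(-196204, Pow(-138958, -1))), Mul(-1, Add(15, Mul(5, 330)))) = Add(Add(Mul(107370, Rational(1, 131951)), Mul(-196204, Rational(-1, 138958))), Mul(-1, Add(15, 1650))) = Add(Add(Rational(107370, 131951), Rational(98102, 69479)), Mul(-1, 1665)) = Add(Rational(20404617232, 9167823529), -1665) = Rational(-15244021558553, 9167823529)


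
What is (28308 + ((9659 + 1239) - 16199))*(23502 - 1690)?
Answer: 501828684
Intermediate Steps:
(28308 + ((9659 + 1239) - 16199))*(23502 - 1690) = (28308 + (10898 - 16199))*21812 = (28308 - 5301)*21812 = 23007*21812 = 501828684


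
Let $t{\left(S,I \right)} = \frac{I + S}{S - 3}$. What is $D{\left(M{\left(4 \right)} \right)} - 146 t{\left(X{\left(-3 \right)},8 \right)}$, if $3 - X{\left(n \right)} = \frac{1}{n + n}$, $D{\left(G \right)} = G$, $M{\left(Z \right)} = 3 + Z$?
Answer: $-9775$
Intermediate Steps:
$X{\left(n \right)} = 3 - \frac{1}{2 n}$ ($X{\left(n \right)} = 3 - \frac{1}{n + n} = 3 - \frac{1}{2 n}$)
$t{\left(S,I \right)} = \frac{I + S}{-3 + S}$
$D{\left(M{\left(4 \right)} \right)} - 146 t{\left(X{\left(-3 \right)},8 \right)} = \left(3 + 4\right) - 146 \frac{8 + \left(3 - \frac{1}{2 \left(-3\right)}\right)}{-3 + \left(3 - \frac{1}{2 \left(-3\right)}\right)} = 7 - 146 \frac{8 + \left(3 - - \frac{1}{6}\right)}{-3 + \left(3 - - \frac{1}{6}\right)} = 7 - 146 \frac{8 + \left(3 + \frac{1}{6}\right)}{-3 + \left(3 + \frac{1}{6}\right)} = 7 - 146 \frac{8 + \frac{19}{6}}{-3 + \frac{19}{6}} = 7 - 146 \frac{1}{\frac{1}{6}} \cdot \frac{67}{6} = 7 - 146 \cdot 6 \cdot \frac{67}{6} = 7 - 9782 = -9775$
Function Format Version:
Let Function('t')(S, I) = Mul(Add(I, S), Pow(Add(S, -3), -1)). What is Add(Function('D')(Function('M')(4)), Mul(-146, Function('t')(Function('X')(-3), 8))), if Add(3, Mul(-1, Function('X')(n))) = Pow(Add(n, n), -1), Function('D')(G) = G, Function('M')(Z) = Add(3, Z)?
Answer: -9775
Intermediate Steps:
Function('X')(n) = Add(3, Mul(Rational(-1, 2), Pow(n, -1))) (Function('X')(n) = Add(3, Mul(-1, Pow(Add(n, n), -1))) = Add(3, Mul(-1, Pow(Mul(2, n), -1))) = Add(3, Mul(-1, Mul(Rational(1, 2), Pow(n, -1)))) = Add(3, Mul(Rational(-1, 2), Pow(n, -1))))
Function('t')(S, I) = Mul(Pow(Add(-3, S), -1), Add(I, S)) (Function('t')(S, I) = Mul(Add(I, S), Pow(Add(-3, S), -1)) = Mul(Pow(Add(-3, S), -1), Add(I, S)))
Add(Function('D')(Function('M')(4)), Mul(-146, Function('t')(Function('X')(-3), 8))) = Add(Add(3, 4), Mul(-146, Mul(Pow(Add(-3, Add(3, Mul(Rational(-1, 2), Pow(-3, -1)))), -1), Add(8, Add(3, Mul(Rational(-1, 2), Pow(-3, -1))))))) = Add(7, Mul(-146, Mul(Pow(Add(-3, Add(3, Mul(Rational(-1, 2), Rational(-1, 3)))), -1), Add(8, Add(3, Mul(Rational(-1, 2), Rational(-1, 3))))))) = Add(7, Mul(-146, Mul(Pow(Add(-3, Add(3, Rational(1, 6))), -1), Add(8, Add(3, Rational(1, 6)))))) = Add(7, Mul(-146, Mul(Pow(Add(-3, Rational(19, 6)), -1), Add(8, Rational(19, 6))))) = Add(7, Mul(-146, Mul(Pow(Rational(1, 6), -1), Rational(67, 6)))) = Add(7, Mul(-146, Mul(6, Rational(67, 6)))) = Add(7, Mul(-146, 67)) = Add(7, -9782) = -9775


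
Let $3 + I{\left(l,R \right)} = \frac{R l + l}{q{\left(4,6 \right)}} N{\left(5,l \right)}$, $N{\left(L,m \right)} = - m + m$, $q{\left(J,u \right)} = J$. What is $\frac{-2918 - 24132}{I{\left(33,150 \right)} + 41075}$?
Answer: $- \frac{13525}{20536} \approx -0.6586$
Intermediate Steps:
$N{\left(L,m \right)} = 0$
$I{\left(l,R \right)} = -3$ ($I{\left(l,R \right)} = -3 + \frac{R l + l}{4} \cdot 0 = -3 + \left(l + R l\right) \frac{1}{4} \cdot 0 = -3 + \left(\frac{l}{4} + \frac{R l}{4}\right) 0 = -3 + 0 = -3$)
$\frac{-2918 - 24132}{I{\left(33,150 \right)} + 41075} = \frac{-2918 - 24132}{-3 + 41075} = - \frac{27050}{41072} = \left(-27050\right) \frac{1}{41072} = - \frac{13525}{20536}$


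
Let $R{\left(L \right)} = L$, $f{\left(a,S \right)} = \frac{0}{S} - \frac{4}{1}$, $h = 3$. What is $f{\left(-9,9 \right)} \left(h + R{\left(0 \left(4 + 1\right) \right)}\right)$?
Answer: $-12$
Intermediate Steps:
$f{\left(a,S \right)} = -4$ ($f{\left(a,S \right)} = 0 - 4 = -4$)
$f{\left(-9,9 \right)} \left(h + R{\left(0 \left(4 + 1\right) \right)}\right) = - 4 \left(3 + 0 \left(4 + 1\right)\right) = - 4 \left(3 + 0 \cdot 5\right) = - 4 \left(3 + 0\right) = \left(-4\right) 3 = -12$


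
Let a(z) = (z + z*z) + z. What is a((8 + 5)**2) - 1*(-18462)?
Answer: 47361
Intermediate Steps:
a(z) = z**2 + 2*z (a(z) = (z + z**2) + z = z**2 + 2*z)
a((8 + 5)**2) - 1*(-18462) = (8 + 5)**2*(2 + (8 + 5)**2) - 1*(-18462) = 13**2*(2 + 13**2) + 18462 = 169*(2 + 169) + 18462 = 169*171 + 18462 = 28899 + 18462 = 47361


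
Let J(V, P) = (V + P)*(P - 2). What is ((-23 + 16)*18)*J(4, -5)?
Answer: -882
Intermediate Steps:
J(V, P) = (-2 + P)*(P + V) (J(V, P) = (P + V)*(-2 + P) = (-2 + P)*(P + V))
((-23 + 16)*18)*J(4, -5) = ((-23 + 16)*18)*((-5)**2 - 2*(-5) - 2*4 - 5*4) = (-7*18)*(25 + 10 - 8 - 20) = -126*7 = -882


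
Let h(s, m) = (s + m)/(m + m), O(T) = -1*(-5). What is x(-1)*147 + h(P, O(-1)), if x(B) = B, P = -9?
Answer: -737/5 ≈ -147.40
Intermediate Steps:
O(T) = 5
h(s, m) = (m + s)/(2*m) (h(s, m) = (m + s)/((2*m)) = (m + s)*(1/(2*m)) = (m + s)/(2*m))
x(-1)*147 + h(P, O(-1)) = -1*147 + (½)*(5 - 9)/5 = -147 + (½)*(⅕)*(-4) = -147 - ⅖ = -737/5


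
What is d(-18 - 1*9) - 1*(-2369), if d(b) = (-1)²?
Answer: 2370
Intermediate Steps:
d(b) = 1
d(-18 - 1*9) - 1*(-2369) = 1 - 1*(-2369) = 1 + 2369 = 2370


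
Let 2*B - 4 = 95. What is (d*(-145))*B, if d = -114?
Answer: 818235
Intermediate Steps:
B = 99/2 (B = 2 + (½)*95 = 2 + 95/2 = 99/2 ≈ 49.500)
(d*(-145))*B = -114*(-145)*(99/2) = 16530*(99/2) = 818235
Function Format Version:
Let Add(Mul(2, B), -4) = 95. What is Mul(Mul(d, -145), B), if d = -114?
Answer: 818235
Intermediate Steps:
B = Rational(99, 2) (B = Add(2, Mul(Rational(1, 2), 95)) = Add(2, Rational(95, 2)) = Rational(99, 2) ≈ 49.500)
Mul(Mul(d, -145), B) = Mul(Mul(-114, -145), Rational(99, 2)) = Mul(16530, Rational(99, 2)) = 818235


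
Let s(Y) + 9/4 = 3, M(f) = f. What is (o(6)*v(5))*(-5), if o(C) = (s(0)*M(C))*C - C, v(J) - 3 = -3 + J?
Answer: -525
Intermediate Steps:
v(J) = J (v(J) = 3 + (-3 + J) = J)
s(Y) = 3/4 (s(Y) = -9/4 + 3 = 3/4)
o(C) = -C + 3*C**2/4 (o(C) = (3*C/4)*C - C = 3*C**2/4 - C = -C + 3*C**2/4)
(o(6)*v(5))*(-5) = (((1/4)*6*(-4 + 3*6))*5)*(-5) = (((1/4)*6*(-4 + 18))*5)*(-5) = (((1/4)*6*14)*5)*(-5) = (21*5)*(-5) = 105*(-5) = -525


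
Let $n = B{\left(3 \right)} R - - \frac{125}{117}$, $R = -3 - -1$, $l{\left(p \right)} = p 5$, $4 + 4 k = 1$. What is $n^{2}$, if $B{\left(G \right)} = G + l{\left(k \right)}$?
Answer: $\frac{361201}{54756} \approx 6.5966$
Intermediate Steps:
$k = - \frac{3}{4}$ ($k = -1 + \frac{1}{4} \cdot 1 = -1 + \frac{1}{4} = - \frac{3}{4} \approx -0.75$)
$l{\left(p \right)} = 5 p$
$B{\left(G \right)} = - \frac{15}{4} + G$ ($B{\left(G \right)} = G + 5 \left(- \frac{3}{4}\right) = G - \frac{15}{4} = - \frac{15}{4} + G$)
$R = -2$ ($R = -3 + 1 = -2$)
$n = \frac{601}{234}$ ($n = \left(- \frac{15}{4} + 3\right) \left(-2\right) - - \frac{125}{117} = \left(- \frac{3}{4}\right) \left(-2\right) - \left(-125\right) \frac{1}{117} = \frac{3}{2} - - \frac{125}{117} = \frac{3}{2} + \frac{125}{117} = \frac{601}{234} \approx 2.5684$)
$n^{2} = \left(\frac{601}{234}\right)^{2} = \frac{361201}{54756}$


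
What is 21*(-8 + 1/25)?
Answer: -4179/25 ≈ -167.16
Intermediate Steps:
21*(-8 + 1/25) = 21*(-199/25) = -4179/25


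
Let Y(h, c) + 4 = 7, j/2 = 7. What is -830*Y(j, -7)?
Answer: -2490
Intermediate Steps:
j = 14 (j = 2*7 = 14)
Y(h, c) = 3 (Y(h, c) = -4 + 7 = 3)
-830*Y(j, -7) = -830*3 = -2490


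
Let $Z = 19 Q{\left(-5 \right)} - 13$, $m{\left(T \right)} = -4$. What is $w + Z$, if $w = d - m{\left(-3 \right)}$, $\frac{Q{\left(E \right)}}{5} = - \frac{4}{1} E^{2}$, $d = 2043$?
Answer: $-7466$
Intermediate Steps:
$Q{\left(E \right)} = - 20 E^{2}$ ($Q{\left(E \right)} = 5 - \frac{4}{1} E^{2} = 5 \left(-4\right) 1 E^{2} = 5 \left(- 4 E^{2}\right) = - 20 E^{2}$)
$w = 2047$ ($w = 2043 - -4 = 2043 + 4 = 2047$)
$Z = -9513$ ($Z = 19 \left(- 20 \left(-5\right)^{2}\right) - 13 = 19 \left(\left(-20\right) 25\right) - 13 = 19 \left(-500\right) - 13 = -9500 - 13 = -9513$)
$w + Z = 2047 - 9513 = -7466$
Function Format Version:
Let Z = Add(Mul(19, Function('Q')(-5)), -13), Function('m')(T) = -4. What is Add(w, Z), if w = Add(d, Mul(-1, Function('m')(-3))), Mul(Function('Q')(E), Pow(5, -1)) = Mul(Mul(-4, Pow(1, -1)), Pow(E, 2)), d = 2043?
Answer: -7466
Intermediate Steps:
Function('Q')(E) = Mul(-20, Pow(E, 2)) (Function('Q')(E) = Mul(5, Mul(Mul(-4, Pow(1, -1)), Pow(E, 2))) = Mul(5, Mul(Mul(-4, 1), Pow(E, 2))) = Mul(5, Mul(-4, Pow(E, 2))) = Mul(-20, Pow(E, 2)))
w = 2047 (w = Add(2043, Mul(-1, -4)) = Add(2043, 4) = 2047)
Z = -9513 (Z = Add(Mul(19, Mul(-20, Pow(-5, 2))), -13) = Add(Mul(19, Mul(-20, 25)), -13) = Add(Mul(19, -500), -13) = Add(-9500, -13) = -9513)
Add(w, Z) = Add(2047, -9513) = -7466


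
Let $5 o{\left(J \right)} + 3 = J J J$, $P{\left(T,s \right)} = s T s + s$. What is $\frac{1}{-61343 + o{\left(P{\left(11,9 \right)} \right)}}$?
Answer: $\frac{5}{728693282} \approx 6.8616 \cdot 10^{-9}$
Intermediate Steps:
$P{\left(T,s \right)} = s + T s^{2}$ ($P{\left(T,s \right)} = T s s + s = T s^{2} + s = s + T s^{2}$)
$o{\left(J \right)} = - \frac{3}{5} + \frac{J^{3}}{5}$ ($o{\left(J \right)} = - \frac{3}{5} + \frac{J J J}{5} = - \frac{3}{5} + \frac{J^{2} J}{5} = - \frac{3}{5} + \frac{J^{3}}{5}$)
$\frac{1}{-61343 + o{\left(P{\left(11,9 \right)} \right)}} = \frac{1}{-61343 - \left(\frac{3}{5} - \frac{\left(9 \left(1 + 11 \cdot 9\right)\right)^{3}}{5}\right)} = \frac{1}{-61343 - \left(\frac{3}{5} - \frac{\left(9 \left(1 + 99\right)\right)^{3}}{5}\right)} = \frac{1}{-61343 - \left(\frac{3}{5} - \frac{\left(9 \cdot 100\right)^{3}}{5}\right)} = \frac{1}{-61343 - \left(\frac{3}{5} - \frac{900^{3}}{5}\right)} = \frac{1}{-61343 + \left(- \frac{3}{5} + \frac{1}{5} \cdot 729000000\right)} = \frac{1}{-61343 + \left(- \frac{3}{5} + 145800000\right)} = \frac{1}{-61343 + \frac{728999997}{5}} = \frac{1}{\frac{728693282}{5}} = \frac{5}{728693282}$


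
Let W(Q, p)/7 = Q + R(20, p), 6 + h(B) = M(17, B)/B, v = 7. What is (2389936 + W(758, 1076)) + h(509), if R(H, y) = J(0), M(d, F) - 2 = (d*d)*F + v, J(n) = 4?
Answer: 1219336486/509 ≈ 2.3956e+6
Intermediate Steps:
M(d, F) = 9 + F*d**2 (M(d, F) = 2 + ((d*d)*F + 7) = 2 + (d**2*F + 7) = 2 + (F*d**2 + 7) = 2 + (7 + F*d**2) = 9 + F*d**2)
h(B) = -6 + (9 + 289*B)/B (h(B) = -6 + (9 + B*17**2)/B = -6 + (9 + B*289)/B = -6 + (9 + 289*B)/B)
R(H, y) = 4
W(Q, p) = 28 + 7*Q (W(Q, p) = 7*(Q + 4) = 7*(4 + Q) = 28 + 7*Q)
(2389936 + W(758, 1076)) + h(509) = (2389936 + (28 + 7*758)) + (283 + 9/509) = (2389936 + (28 + 5306)) + (283 + 9*(1/509)) = (2389936 + 5334) + (283 + 9/509) = 2395270 + 144056/509 = 1219336486/509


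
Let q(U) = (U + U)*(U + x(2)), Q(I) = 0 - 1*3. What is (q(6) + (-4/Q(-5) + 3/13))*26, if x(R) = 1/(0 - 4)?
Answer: 5504/3 ≈ 1834.7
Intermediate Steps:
Q(I) = -3 (Q(I) = 0 - 3 = -3)
x(R) = -¼ (x(R) = 1/(-4) = -¼)
q(U) = 2*U*(-¼ + U) (q(U) = (U + U)*(U - ¼) = (2*U)*(-¼ + U) = 2*U*(-¼ + U))
(q(6) + (-4/Q(-5) + 3/13))*26 = ((½)*6*(-1 + 4*6) + (-4/(-3) + 3/13))*26 = ((½)*6*(-1 + 24) + (-4*(-⅓) + 3*(1/13)))*26 = ((½)*6*23 + (4/3 + 3/13))*26 = (69 + 61/39)*26 = (2752/39)*26 = 5504/3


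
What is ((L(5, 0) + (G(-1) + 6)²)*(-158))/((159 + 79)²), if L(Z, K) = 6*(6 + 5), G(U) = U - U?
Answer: -237/833 ≈ -0.28451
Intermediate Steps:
G(U) = 0
L(Z, K) = 66 (L(Z, K) = 6*11 = 66)
((L(5, 0) + (G(-1) + 6)²)*(-158))/((159 + 79)²) = ((66 + (0 + 6)²)*(-158))/((159 + 79)²) = ((66 + 6²)*(-158))/(238²) = ((66 + 36)*(-158))/56644 = (102*(-158))*(1/56644) = -16116*1/56644 = -237/833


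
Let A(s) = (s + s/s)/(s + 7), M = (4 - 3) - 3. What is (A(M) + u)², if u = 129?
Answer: 414736/25 ≈ 16589.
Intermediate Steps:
M = -2 (M = 1 - 3 = -2)
A(s) = (1 + s)/(7 + s) (A(s) = (s + 1)/(7 + s) = (1 + s)/(7 + s))
(A(M) + u)² = ((1 - 2)/(7 - 2) + 129)² = (-1/5 + 129)² = ((⅕)*(-1) + 129)² = (-⅕ + 129)² = (644/5)² = 414736/25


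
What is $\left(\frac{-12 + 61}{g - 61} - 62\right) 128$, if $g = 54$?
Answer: $-8832$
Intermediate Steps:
$\left(\frac{-12 + 61}{g - 61} - 62\right) 128 = \left(\frac{-12 + 61}{54 - 61} - 62\right) 128 = \left(\frac{49}{-7} - 62\right) 128 = \left(49 \left(- \frac{1}{7}\right) - 62\right) 128 = \left(-7 - 62\right) 128 = \left(-69\right) 128 = -8832$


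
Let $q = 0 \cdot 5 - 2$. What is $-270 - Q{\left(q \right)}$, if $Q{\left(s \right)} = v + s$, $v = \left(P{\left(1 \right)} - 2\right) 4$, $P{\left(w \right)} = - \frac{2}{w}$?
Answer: $-252$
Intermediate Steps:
$v = -16$ ($v = \left(- \frac{2}{1} - 2\right) 4 = \left(\left(-2\right) 1 - 2\right) 4 = \left(-2 - 2\right) 4 = \left(-4\right) 4 = -16$)
$q = -2$ ($q = 0 - 2 = -2$)
$Q{\left(s \right)} = -16 + s$
$-270 - Q{\left(q \right)} = -270 - \left(-16 - 2\right) = -270 - -18 = -270 + 18 = -252$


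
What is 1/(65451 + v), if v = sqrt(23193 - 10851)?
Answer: 21817/1427940353 - 11*sqrt(102)/4283821059 ≈ 1.5253e-5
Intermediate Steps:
v = 11*sqrt(102) (v = sqrt(12342) = 11*sqrt(102) ≈ 111.09)
1/(65451 + v) = 1/(65451 + 11*sqrt(102))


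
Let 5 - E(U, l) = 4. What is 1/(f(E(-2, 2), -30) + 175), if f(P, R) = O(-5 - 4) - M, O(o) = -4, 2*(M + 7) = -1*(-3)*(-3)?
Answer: 2/365 ≈ 0.0054795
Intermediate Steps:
E(U, l) = 1 (E(U, l) = 5 - 1*4 = 5 - 4 = 1)
M = -23/2 (M = -7 + (-1*(-3)*(-3))/2 = -7 + (3*(-3))/2 = -7 + (½)*(-9) = -7 - 9/2 = -23/2 ≈ -11.500)
f(P, R) = 15/2 (f(P, R) = -4 - 1*(-23/2) = -4 + 23/2 = 15/2)
1/(f(E(-2, 2), -30) + 175) = 1/(15/2 + 175) = 1/(365/2) = 2/365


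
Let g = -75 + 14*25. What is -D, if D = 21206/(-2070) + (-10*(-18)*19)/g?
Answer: -217/99 ≈ -2.1919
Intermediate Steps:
g = 275 (g = -75 + 350 = 275)
D = 217/99 (D = 21206/(-2070) + (-10*(-18)*19)/275 = 21206*(-1/2070) + (180*19)*(1/275) = -461/45 + 3420*(1/275) = -461/45 + 684/55 = 217/99 ≈ 2.1919)
-D = -1*217/99 = -217/99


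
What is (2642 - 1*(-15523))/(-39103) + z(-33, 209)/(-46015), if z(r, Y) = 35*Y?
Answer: -224380184/359864909 ≈ -0.62351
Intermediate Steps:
(2642 - 1*(-15523))/(-39103) + z(-33, 209)/(-46015) = (2642 - 1*(-15523))/(-39103) + (35*209)/(-46015) = (2642 + 15523)*(-1/39103) + 7315*(-1/46015) = 18165*(-1/39103) - 1463/9203 = -18165/39103 - 1463/9203 = -224380184/359864909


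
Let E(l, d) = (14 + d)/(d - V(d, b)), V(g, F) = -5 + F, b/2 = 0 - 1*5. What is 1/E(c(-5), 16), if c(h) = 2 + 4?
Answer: 31/30 ≈ 1.0333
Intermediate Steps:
b = -10 (b = 2*(0 - 1*5) = 2*(0 - 5) = 2*(-5) = -10)
c(h) = 6
E(l, d) = (14 + d)/(15 + d) (E(l, d) = (14 + d)/(d - (-5 - 10)) = (14 + d)/(d - 1*(-15)) = (14 + d)/(d + 15) = (14 + d)/(15 + d))
1/E(c(-5), 16) = 1/((14 + 16)/(15 + 16)) = 1/(30/31) = 31/30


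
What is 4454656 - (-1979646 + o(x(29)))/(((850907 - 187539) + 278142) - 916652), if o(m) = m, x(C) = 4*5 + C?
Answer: 110735818445/24858 ≈ 4.4547e+6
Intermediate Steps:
x(C) = 20 + C
4454656 - (-1979646 + o(x(29)))/(((850907 - 187539) + 278142) - 916652) = 4454656 - (-1979646 + (20 + 29))/(((850907 - 187539) + 278142) - 916652) = 4454656 - (-1979646 + 49)/((663368 + 278142) - 916652) = 4454656 - (-1979597)/(941510 - 916652) = 4454656 - (-1979597)/24858 = 4454656 - 1*(-1979597/24858) = 4454656 + 1979597/24858 = 110735818445/24858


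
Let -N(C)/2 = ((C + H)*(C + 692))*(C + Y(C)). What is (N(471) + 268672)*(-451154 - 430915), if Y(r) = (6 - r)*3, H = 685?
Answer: -2191740014553504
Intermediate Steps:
Y(r) = 18 - 3*r
N(C) = -2*(18 - 2*C)*(685 + C)*(692 + C) (N(C) = -2*(C + 685)*(C + 692)*(C + (18 - 3*C)) = -2*(685 + C)*(692 + C)*(18 - 2*C) = -2*(18 - 2*C)*(685 + C)*(692 + C))
(N(471) + 268672)*(-451154 - 430915) = ((-17064720 + 4*471**3 + 5472*471**2 + 1846508*471) + 268672)*(-451154 - 430915) = ((-17064720 + 4*104487111 + 5472*221841 + 869705268) + 268672)*(-882069) = ((-17064720 + 417948444 + 1213913952 + 869705268) + 268672)*(-882069) = (2484502944 + 268672)*(-882069) = 2484771616*(-882069) = -2191740014553504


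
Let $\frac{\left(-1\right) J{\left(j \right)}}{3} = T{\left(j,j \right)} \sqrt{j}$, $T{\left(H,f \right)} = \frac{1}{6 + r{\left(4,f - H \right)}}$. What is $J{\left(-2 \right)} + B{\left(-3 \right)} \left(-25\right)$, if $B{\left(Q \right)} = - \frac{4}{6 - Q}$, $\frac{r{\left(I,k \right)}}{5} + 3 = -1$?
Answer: $\frac{100}{9} + \frac{3 i \sqrt{2}}{14} \approx 11.111 + 0.30305 i$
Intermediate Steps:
$r{\left(I,k \right)} = -20$ ($r{\left(I,k \right)} = -15 + 5 \left(-1\right) = -15 - 5 = -20$)
$T{\left(H,f \right)} = - \frac{1}{14}$ ($T{\left(H,f \right)} = \frac{1}{6 - 20} = \frac{1}{-14} = - \frac{1}{14}$)
$J{\left(j \right)} = \frac{3 \sqrt{j}}{14}$ ($J{\left(j \right)} = - 3 \left(- \frac{\sqrt{j}}{14}\right) = \frac{3 \sqrt{j}}{14}$)
$J{\left(-2 \right)} + B{\left(-3 \right)} \left(-25\right) = \frac{3 \sqrt{-2}}{14} + \frac{4}{-6 - 3} \left(-25\right) = \frac{3 i \sqrt{2}}{14} + \frac{4}{-9} \left(-25\right) = \frac{3 i \sqrt{2}}{14} + 4 \left(- \frac{1}{9}\right) \left(-25\right) = \frac{3 i \sqrt{2}}{14} - - \frac{100}{9} = \frac{3 i \sqrt{2}}{14} + \frac{100}{9} = \frac{100}{9} + \frac{3 i \sqrt{2}}{14}$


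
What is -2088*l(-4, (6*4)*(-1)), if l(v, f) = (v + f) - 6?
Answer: 70992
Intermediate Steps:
l(v, f) = -6 + f + v (l(v, f) = (f + v) - 6 = -6 + f + v)
-2088*l(-4, (6*4)*(-1)) = -2088*(-6 + (6*4)*(-1) - 4) = -2088*(-6 + 24*(-1) - 4) = -2088*(-6 - 24 - 4) = -2088*(-34) = 70992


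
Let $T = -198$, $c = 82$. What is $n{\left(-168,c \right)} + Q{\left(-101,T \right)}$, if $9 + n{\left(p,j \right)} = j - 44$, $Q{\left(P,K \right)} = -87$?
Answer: $-58$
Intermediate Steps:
$n{\left(p,j \right)} = -53 + j$ ($n{\left(p,j \right)} = -9 + \left(j - 44\right) = -9 + \left(-44 + j\right) = -53 + j$)
$n{\left(-168,c \right)} + Q{\left(-101,T \right)} = \left(-53 + 82\right) - 87 = 29 - 87 = -58$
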